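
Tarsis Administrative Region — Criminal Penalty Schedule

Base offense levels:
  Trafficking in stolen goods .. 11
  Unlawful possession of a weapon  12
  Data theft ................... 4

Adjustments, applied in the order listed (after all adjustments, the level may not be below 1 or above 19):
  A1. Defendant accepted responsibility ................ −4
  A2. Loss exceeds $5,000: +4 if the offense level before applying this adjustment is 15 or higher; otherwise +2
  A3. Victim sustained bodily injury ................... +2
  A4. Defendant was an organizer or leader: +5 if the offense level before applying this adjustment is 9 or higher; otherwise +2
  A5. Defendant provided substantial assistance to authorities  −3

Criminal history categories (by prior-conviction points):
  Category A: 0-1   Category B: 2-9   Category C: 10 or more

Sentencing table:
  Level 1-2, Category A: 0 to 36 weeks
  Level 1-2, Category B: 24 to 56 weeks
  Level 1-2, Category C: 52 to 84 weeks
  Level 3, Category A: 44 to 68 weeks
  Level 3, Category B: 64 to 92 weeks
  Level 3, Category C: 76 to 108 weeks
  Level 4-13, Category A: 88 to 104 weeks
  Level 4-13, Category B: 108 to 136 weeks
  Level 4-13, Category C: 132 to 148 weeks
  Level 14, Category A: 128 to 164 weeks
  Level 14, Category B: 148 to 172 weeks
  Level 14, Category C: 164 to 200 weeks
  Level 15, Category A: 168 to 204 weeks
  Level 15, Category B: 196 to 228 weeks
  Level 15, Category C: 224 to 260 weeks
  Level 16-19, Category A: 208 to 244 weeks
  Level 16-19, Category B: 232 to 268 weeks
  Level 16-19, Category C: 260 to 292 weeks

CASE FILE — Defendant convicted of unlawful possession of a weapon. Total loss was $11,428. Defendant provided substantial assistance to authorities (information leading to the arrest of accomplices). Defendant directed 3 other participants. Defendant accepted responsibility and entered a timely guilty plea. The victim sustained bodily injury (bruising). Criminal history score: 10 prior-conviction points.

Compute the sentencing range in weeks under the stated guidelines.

164-200 weeks

Base offense level for unlawful possession of a weapon: 12.
A1 applies: 12 − 4 = 8.
A2 applies (level before this adjustment is 8 < 15, so +2): 8 + 2 = 10.
A3 applies: 10 + 2 = 12.
A4 applies (level before this adjustment is 12 ≥ 9, so +5): 12 + 5 = 17.
A5 applies: 17 − 3 = 14.
Final offense level: 14.
Criminal history: 10 prior points → Category C (10+).
Level 14 falls in the 14 band.
Grid: Level 14 × Category C = 164-200 weeks.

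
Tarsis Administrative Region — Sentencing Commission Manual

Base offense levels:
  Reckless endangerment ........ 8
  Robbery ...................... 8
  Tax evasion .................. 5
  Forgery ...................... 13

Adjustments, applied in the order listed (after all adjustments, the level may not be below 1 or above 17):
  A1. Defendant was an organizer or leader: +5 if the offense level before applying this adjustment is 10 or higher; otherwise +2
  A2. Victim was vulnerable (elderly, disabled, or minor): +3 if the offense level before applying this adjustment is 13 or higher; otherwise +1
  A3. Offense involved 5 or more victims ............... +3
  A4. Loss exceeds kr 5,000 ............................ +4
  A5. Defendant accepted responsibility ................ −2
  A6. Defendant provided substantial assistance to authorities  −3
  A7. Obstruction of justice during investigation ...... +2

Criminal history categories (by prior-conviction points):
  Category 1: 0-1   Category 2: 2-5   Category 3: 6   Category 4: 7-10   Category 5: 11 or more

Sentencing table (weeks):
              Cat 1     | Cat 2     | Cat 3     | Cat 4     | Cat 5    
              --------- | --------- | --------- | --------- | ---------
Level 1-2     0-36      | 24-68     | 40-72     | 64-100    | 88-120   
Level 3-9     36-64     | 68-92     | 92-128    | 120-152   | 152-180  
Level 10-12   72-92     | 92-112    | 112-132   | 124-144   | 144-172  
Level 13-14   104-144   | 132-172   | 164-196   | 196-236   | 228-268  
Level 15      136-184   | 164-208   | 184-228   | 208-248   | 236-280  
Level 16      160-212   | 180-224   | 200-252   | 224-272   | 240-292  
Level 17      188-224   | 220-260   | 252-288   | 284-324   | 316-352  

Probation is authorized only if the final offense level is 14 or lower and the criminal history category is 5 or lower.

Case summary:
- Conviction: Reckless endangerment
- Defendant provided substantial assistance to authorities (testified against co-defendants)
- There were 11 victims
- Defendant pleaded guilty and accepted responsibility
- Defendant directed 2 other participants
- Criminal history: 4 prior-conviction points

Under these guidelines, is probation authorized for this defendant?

Yes

Base offense level for reckless endangerment: 8.
A1 applies (level before this adjustment is 8 < 10, so +2): 8 + 2 = 10.
A2 does not apply.
A3 applies: 10 + 3 = 13.
A5 applies: 13 − 2 = 11.
A6 applies: 11 − 3 = 8.
A7 does not apply.
Final offense level: 8.
Criminal history: 4 prior points → Category 2 (2-5).
Level 8 falls in the 3-9 band.
Grid: Level 3-9 × Category 2 = 68-92 weeks.
Probation check: level 8 ≤ 14 and category 2 ≤ 5 → eligible.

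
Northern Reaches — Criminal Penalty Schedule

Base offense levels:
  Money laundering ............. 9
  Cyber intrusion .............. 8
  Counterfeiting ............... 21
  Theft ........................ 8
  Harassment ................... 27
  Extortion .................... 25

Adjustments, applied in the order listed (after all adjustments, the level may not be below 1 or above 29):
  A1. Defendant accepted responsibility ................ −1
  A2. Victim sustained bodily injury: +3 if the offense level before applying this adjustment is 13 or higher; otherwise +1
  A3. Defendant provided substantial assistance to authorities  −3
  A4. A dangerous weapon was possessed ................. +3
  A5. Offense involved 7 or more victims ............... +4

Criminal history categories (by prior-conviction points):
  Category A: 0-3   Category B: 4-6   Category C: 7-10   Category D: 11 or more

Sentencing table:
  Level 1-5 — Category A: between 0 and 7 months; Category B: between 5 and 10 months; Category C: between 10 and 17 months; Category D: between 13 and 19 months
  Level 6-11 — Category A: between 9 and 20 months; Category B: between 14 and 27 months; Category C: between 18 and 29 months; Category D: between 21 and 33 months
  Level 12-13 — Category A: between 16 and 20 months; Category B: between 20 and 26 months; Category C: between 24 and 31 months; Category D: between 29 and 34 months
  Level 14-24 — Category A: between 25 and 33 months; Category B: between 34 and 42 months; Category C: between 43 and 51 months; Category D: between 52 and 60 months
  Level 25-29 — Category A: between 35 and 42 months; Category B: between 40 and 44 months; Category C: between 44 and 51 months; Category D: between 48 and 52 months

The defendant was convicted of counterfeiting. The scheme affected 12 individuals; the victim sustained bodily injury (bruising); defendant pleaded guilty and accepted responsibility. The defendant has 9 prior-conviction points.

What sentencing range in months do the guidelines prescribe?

Base offense level for counterfeiting: 21.
A1 applies: 21 − 1 = 20.
A2 applies (level before this adjustment is 20 ≥ 13, so +3): 20 + 3 = 23.
A3 does not apply.
A5 applies: 23 + 4 = 27.
Final offense level: 27.
Criminal history: 9 prior points → Category C (7-10).
Level 27 falls in the 25-29 band.
Grid: Level 25-29 × Category C = 44-51 months.

44-51 months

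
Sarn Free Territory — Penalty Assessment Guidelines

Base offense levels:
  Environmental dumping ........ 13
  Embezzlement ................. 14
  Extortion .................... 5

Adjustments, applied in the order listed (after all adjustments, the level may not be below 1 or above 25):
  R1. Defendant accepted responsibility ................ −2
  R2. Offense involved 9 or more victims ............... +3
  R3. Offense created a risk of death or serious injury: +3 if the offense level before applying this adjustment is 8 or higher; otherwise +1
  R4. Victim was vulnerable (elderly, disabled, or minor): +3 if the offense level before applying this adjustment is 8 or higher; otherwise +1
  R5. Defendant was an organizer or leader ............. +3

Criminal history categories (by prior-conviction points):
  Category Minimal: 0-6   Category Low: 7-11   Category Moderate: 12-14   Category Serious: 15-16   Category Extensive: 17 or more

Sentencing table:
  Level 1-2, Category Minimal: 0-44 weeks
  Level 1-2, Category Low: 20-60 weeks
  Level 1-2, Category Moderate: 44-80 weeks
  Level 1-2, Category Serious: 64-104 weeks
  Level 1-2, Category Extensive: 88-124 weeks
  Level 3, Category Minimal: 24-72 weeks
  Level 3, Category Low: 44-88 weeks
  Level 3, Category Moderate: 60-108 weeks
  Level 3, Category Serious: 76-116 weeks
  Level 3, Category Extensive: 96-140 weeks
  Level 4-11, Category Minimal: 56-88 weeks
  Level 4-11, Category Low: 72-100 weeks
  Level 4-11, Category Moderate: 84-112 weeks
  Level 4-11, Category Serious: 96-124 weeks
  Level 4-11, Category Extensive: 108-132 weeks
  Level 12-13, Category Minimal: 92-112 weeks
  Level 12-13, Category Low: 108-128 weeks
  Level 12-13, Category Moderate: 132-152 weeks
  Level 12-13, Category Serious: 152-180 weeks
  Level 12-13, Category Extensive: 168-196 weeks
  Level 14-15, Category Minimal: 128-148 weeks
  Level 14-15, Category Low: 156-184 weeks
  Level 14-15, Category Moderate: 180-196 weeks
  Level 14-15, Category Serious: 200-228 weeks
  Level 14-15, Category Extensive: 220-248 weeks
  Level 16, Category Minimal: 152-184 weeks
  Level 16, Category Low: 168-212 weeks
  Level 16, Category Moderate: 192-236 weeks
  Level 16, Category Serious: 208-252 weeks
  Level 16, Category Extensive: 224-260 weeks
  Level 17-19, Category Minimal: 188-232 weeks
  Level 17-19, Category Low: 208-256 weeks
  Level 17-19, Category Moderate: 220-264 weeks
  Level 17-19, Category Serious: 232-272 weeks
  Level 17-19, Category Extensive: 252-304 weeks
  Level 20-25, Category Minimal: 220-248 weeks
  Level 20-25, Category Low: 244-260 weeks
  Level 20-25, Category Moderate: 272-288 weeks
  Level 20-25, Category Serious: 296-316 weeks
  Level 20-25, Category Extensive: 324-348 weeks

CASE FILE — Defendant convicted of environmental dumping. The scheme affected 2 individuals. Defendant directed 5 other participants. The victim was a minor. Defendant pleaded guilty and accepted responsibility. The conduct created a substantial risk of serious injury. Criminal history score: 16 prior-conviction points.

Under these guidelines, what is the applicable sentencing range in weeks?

296-316 weeks

Base offense level for environmental dumping: 13.
R1 applies: 13 − 2 = 11.
R3 applies (level before this adjustment is 11 ≥ 8, so +3): 11 + 3 = 14.
R4 applies (level before this adjustment is 14 ≥ 8, so +3): 14 + 3 = 17.
R5 applies: 17 + 3 = 20.
Final offense level: 20.
Criminal history: 16 prior points → Category Serious (15-16).
Level 20 falls in the 20-25 band.
Grid: Level 20-25 × Category Serious = 296-316 weeks.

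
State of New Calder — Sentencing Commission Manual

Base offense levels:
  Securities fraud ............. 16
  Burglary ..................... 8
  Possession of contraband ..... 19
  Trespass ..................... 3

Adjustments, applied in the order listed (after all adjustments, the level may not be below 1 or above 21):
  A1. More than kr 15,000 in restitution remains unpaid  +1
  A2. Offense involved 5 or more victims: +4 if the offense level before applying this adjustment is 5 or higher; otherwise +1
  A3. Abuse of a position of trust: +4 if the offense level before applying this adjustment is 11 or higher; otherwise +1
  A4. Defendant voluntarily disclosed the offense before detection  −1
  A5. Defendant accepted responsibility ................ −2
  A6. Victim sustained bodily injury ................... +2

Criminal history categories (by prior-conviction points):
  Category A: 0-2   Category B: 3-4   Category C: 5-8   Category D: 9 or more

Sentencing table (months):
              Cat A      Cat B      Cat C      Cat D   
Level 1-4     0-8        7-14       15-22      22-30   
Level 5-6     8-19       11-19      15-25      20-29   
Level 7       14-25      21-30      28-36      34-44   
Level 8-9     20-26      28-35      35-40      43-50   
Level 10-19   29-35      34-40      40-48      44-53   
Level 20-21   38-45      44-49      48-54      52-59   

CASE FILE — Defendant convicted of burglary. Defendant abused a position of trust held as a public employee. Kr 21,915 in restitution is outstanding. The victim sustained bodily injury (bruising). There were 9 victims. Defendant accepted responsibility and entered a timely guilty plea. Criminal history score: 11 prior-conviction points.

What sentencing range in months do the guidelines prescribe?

Base offense level for burglary: 8.
A1 applies: 8 + 1 = 9.
A2 applies (level before this adjustment is 9 ≥ 5, so +4): 9 + 4 = 13.
A3 applies (level before this adjustment is 13 ≥ 11, so +4): 13 + 4 = 17.
A5 applies: 17 − 2 = 15.
A6 applies: 15 + 2 = 17.
Final offense level: 17.
Criminal history: 11 prior points → Category D (9+).
Level 17 falls in the 10-19 band.
Grid: Level 10-19 × Category D = 44-53 months.

44-53 months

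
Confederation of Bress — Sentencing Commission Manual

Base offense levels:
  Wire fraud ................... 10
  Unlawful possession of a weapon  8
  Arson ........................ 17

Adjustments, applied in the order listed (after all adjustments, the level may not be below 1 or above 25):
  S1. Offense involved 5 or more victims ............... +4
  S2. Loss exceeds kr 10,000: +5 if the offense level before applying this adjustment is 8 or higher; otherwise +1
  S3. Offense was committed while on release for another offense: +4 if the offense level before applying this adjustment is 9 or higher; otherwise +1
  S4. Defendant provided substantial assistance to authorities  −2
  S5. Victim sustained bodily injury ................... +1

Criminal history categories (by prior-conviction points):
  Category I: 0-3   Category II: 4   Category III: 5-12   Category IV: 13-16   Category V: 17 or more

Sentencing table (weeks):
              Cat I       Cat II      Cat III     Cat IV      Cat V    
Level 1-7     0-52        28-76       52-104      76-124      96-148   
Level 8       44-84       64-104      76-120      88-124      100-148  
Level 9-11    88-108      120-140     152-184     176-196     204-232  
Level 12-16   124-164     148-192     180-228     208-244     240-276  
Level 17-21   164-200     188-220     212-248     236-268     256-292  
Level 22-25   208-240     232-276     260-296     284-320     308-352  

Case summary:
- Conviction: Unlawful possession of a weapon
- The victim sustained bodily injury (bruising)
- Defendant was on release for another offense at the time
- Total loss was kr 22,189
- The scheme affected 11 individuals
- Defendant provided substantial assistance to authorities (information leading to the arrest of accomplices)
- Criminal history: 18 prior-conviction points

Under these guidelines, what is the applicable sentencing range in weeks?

Base offense level for unlawful possession of a weapon: 8.
S1 applies: 8 + 4 = 12.
S2 applies (level before this adjustment is 12 ≥ 8, so +5): 12 + 5 = 17.
S3 applies (level before this adjustment is 17 ≥ 9, so +4): 17 + 4 = 21.
S4 applies: 21 − 2 = 19.
S5 applies: 19 + 1 = 20.
Final offense level: 20.
Criminal history: 18 prior points → Category V (17+).
Level 20 falls in the 17-21 band.
Grid: Level 17-21 × Category V = 256-292 weeks.

256-292 weeks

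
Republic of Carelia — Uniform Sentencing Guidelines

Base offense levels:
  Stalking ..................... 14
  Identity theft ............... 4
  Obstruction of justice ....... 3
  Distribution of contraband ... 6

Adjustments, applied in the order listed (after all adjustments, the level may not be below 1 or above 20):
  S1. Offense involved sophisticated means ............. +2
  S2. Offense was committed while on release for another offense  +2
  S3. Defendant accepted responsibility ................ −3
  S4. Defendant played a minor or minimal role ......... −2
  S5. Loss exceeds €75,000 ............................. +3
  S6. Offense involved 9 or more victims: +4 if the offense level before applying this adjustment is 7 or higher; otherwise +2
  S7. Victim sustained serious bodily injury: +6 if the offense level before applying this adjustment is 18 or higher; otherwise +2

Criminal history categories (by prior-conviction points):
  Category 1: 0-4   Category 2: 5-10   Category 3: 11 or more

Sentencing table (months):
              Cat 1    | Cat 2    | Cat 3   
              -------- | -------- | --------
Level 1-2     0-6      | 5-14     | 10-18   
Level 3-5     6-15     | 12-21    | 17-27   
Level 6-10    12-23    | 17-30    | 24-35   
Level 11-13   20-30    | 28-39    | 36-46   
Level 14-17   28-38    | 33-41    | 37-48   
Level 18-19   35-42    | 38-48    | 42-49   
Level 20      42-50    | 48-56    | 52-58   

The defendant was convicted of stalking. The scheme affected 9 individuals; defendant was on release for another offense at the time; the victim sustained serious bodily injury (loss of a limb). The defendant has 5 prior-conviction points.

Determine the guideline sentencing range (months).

48-56 months

Base offense level for stalking: 14.
S2 applies: 14 + 2 = 16.
S6 applies (level before this adjustment is 16 ≥ 7, so +4): 16 + 4 = 20.
S7 applies (level before this adjustment is 20 ≥ 18, so +6): 20 + 6 = 26.
Level 26 exceeds the maximum of 20; capped at 20.
Final offense level: 20.
Criminal history: 5 prior points → Category 2 (5-10).
Level 20 falls in the 20 band.
Grid: Level 20 × Category 2 = 48-56 months.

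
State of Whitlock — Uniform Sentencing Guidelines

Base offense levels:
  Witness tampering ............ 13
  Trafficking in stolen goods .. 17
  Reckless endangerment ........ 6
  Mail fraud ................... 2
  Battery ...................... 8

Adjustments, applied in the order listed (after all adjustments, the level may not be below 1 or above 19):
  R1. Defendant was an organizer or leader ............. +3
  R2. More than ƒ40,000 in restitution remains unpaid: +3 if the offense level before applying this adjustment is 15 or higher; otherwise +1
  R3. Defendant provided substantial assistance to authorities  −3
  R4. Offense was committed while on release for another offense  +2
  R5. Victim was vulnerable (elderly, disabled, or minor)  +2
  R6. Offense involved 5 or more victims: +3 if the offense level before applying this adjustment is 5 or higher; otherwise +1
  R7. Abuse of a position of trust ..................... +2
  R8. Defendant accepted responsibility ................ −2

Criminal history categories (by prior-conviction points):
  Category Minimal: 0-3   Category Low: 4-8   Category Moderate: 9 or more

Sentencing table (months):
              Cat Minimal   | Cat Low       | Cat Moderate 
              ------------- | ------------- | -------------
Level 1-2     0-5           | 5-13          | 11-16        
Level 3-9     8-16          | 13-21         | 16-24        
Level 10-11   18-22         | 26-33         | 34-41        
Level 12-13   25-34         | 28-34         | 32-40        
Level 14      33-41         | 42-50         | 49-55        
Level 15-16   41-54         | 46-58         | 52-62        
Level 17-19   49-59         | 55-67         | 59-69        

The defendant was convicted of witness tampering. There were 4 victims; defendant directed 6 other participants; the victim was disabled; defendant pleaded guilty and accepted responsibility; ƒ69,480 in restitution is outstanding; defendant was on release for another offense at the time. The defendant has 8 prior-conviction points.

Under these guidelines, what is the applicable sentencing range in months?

Base offense level for witness tampering: 13.
R1 applies: 13 + 3 = 16.
R2 applies (level before this adjustment is 16 ≥ 15, so +3): 16 + 3 = 19.
R4 applies: 19 + 2 = 21.
R5 applies: 21 + 2 = 23.
R7 does not apply.
R8 applies: 23 − 2 = 21.
Level 21 exceeds the maximum of 19; capped at 19.
Final offense level: 19.
Criminal history: 8 prior points → Category Low (4-8).
Level 19 falls in the 17-19 band.
Grid: Level 17-19 × Category Low = 55-67 months.

55-67 months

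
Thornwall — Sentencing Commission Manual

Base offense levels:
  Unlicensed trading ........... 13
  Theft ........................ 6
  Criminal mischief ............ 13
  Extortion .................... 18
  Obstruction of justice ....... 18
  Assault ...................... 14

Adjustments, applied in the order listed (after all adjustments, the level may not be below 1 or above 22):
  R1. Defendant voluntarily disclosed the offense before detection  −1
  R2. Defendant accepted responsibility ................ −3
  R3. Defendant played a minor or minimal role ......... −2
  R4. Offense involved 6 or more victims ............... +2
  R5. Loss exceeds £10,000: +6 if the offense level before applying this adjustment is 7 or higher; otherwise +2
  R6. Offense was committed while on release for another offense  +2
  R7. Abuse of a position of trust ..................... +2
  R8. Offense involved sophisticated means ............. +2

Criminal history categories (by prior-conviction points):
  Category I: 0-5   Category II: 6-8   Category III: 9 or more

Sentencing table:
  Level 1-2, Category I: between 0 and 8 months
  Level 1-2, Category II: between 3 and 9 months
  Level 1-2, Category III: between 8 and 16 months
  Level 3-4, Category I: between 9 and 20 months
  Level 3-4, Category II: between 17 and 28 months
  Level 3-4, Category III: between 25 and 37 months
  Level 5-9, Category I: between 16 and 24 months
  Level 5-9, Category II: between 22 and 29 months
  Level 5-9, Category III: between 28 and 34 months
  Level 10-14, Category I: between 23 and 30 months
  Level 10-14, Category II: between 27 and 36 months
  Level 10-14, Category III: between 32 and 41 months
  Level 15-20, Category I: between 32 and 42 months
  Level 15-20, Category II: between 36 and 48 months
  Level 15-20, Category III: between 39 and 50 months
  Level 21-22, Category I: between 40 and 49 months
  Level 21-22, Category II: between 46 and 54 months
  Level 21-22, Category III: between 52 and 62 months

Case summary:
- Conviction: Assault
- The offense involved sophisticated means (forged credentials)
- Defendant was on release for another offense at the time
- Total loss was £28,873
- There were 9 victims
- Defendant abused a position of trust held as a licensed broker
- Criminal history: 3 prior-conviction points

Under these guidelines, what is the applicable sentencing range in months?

Base offense level for assault: 14.
R1 does not apply.
R3 does not apply.
R4 applies: 14 + 2 = 16.
R5 applies (level before this adjustment is 16 ≥ 7, so +6): 16 + 6 = 22.
R6 applies: 22 + 2 = 24.
R7 applies: 24 + 2 = 26.
R8 applies: 26 + 2 = 28.
Level 28 exceeds the maximum of 22; capped at 22.
Final offense level: 22.
Criminal history: 3 prior points → Category I (0-5).
Level 22 falls in the 21-22 band.
Grid: Level 21-22 × Category I = 40-49 months.

40-49 months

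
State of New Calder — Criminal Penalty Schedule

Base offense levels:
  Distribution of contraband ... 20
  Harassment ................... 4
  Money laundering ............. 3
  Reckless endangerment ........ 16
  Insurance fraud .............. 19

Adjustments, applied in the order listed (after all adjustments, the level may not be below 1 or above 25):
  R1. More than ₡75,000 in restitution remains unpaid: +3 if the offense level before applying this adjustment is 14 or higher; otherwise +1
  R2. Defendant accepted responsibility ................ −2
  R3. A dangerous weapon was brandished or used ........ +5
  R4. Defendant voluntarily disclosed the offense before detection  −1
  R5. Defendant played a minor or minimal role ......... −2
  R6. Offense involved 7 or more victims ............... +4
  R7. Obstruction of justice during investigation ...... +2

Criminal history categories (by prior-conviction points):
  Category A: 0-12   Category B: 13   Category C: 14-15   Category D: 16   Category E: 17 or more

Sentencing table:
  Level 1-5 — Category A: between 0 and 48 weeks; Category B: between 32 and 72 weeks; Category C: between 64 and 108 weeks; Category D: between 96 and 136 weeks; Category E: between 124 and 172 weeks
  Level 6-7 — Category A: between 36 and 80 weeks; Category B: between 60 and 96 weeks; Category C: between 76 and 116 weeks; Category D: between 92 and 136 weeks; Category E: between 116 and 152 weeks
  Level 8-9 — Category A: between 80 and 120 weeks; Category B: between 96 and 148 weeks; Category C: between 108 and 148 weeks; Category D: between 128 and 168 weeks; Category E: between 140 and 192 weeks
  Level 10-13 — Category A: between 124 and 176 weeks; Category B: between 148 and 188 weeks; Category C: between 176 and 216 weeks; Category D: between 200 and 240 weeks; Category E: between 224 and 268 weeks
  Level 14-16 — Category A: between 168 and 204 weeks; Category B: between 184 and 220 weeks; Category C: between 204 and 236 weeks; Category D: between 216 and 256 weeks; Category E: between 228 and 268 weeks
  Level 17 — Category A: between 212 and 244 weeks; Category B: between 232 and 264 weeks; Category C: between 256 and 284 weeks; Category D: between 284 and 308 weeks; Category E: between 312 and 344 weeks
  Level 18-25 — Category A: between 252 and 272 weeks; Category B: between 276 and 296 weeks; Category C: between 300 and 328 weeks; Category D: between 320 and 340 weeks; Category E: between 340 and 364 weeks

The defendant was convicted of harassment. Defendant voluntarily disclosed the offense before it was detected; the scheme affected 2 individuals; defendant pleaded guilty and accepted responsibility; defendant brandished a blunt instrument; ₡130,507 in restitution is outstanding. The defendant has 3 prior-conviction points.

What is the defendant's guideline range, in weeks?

36-80 weeks

Base offense level for harassment: 4.
R1 applies (level before this adjustment is 4 < 14, so +1): 4 + 1 = 5.
R2 applies: 5 − 2 = 3.
R3 applies: 3 + 5 = 8.
R4 applies: 8 − 1 = 7.
R5 does not apply.
R6 does not apply.
R7 does not apply.
Final offense level: 7.
Criminal history: 3 prior points → Category A (0-12).
Level 7 falls in the 6-7 band.
Grid: Level 6-7 × Category A = 36-80 weeks.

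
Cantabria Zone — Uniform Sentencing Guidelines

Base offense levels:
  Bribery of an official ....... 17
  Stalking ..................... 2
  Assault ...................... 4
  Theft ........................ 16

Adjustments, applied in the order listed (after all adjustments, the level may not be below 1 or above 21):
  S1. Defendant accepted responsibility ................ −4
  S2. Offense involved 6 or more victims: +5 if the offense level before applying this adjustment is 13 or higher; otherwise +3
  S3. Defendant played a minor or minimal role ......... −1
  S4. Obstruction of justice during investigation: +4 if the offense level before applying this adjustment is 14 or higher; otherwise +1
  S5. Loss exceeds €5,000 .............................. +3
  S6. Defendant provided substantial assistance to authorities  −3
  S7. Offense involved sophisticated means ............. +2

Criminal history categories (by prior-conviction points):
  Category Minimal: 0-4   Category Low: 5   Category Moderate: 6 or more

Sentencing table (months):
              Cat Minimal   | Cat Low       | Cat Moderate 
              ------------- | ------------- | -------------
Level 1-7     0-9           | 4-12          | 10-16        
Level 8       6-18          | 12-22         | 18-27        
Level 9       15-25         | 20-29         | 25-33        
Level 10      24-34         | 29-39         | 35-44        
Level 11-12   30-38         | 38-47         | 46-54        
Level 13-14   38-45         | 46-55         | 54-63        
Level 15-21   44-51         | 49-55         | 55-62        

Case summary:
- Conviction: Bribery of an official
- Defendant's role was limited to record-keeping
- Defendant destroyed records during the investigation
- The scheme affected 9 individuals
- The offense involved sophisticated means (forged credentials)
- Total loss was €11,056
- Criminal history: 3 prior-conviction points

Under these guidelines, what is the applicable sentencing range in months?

44-51 months

Base offense level for bribery of an official: 17.
S2 applies (level before this adjustment is 17 ≥ 13, so +5): 17 + 5 = 22.
S3 applies: 22 − 1 = 21.
S4 applies (level before this adjustment is 21 ≥ 14, so +4): 21 + 4 = 25.
S5 applies: 25 + 3 = 28.
S7 applies: 28 + 2 = 30.
Level 30 exceeds the maximum of 21; capped at 21.
Final offense level: 21.
Criminal history: 3 prior points → Category Minimal (0-4).
Level 21 falls in the 15-21 band.
Grid: Level 15-21 × Category Minimal = 44-51 months.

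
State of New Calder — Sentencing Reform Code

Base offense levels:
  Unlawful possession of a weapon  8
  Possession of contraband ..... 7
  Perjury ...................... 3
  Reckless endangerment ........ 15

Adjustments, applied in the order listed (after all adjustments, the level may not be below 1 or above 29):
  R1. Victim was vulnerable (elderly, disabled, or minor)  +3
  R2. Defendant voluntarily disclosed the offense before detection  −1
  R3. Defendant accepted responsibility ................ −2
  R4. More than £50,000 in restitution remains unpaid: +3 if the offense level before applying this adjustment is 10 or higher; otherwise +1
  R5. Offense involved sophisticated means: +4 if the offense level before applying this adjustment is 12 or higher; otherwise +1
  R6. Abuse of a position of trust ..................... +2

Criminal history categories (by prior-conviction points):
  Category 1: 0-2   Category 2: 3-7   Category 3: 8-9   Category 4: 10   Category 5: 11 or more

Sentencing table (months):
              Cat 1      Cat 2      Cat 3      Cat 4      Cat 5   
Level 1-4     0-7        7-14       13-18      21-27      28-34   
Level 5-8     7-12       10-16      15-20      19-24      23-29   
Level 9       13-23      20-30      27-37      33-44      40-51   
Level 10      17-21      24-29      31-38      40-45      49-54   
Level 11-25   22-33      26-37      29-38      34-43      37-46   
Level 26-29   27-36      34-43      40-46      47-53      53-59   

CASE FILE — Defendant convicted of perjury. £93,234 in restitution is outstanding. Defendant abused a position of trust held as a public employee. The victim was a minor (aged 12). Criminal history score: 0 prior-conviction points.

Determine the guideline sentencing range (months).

Base offense level for perjury: 3.
R1 applies: 3 + 3 = 6.
R2 does not apply.
R4 applies (level before this adjustment is 6 < 10, so +1): 6 + 1 = 7.
R5 does not apply.
R6 applies: 7 + 2 = 9.
Final offense level: 9.
Criminal history: 0 prior points → Category 1 (0-2).
Level 9 falls in the 9 band.
Grid: Level 9 × Category 1 = 13-23 months.

13-23 months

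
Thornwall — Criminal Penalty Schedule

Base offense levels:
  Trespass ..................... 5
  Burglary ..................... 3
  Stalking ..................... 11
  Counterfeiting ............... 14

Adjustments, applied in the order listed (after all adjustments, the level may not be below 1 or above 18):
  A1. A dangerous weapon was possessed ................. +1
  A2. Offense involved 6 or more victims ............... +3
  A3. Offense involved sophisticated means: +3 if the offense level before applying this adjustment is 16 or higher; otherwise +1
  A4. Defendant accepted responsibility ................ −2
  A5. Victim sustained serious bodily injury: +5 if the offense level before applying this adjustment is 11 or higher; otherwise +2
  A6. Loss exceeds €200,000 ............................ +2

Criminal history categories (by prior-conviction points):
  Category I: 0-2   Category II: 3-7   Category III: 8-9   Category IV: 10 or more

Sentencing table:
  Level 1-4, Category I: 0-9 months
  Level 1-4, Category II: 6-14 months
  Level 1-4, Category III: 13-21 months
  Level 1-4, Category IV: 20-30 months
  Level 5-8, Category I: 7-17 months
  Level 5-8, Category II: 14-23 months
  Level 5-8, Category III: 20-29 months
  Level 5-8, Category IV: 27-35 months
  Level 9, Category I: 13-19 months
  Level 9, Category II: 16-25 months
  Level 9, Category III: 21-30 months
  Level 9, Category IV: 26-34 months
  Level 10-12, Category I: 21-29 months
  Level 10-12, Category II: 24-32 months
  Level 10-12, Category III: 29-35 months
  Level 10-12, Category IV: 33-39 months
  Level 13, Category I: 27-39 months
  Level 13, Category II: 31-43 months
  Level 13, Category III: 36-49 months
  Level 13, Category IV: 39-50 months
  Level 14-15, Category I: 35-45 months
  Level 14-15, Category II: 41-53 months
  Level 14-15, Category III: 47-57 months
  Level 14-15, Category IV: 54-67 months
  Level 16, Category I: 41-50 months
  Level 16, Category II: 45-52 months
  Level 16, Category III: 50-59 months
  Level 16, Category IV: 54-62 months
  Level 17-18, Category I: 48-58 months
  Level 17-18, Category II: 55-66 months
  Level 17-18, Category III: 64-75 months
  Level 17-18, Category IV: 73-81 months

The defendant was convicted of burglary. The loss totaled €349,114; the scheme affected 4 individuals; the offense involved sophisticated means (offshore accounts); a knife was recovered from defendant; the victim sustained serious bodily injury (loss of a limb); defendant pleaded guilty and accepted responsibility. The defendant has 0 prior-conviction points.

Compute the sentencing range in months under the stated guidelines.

Base offense level for burglary: 3.
A1 applies: 3 + 1 = 4.
A2 does not apply.
A3 applies (level before this adjustment is 4 < 16, so +1): 4 + 1 = 5.
A4 applies: 5 − 2 = 3.
A5 applies (level before this adjustment is 3 < 11, so +2): 3 + 2 = 5.
A6 applies: 5 + 2 = 7.
Final offense level: 7.
Criminal history: 0 prior points → Category I (0-2).
Level 7 falls in the 5-8 band.
Grid: Level 5-8 × Category I = 7-17 months.

7-17 months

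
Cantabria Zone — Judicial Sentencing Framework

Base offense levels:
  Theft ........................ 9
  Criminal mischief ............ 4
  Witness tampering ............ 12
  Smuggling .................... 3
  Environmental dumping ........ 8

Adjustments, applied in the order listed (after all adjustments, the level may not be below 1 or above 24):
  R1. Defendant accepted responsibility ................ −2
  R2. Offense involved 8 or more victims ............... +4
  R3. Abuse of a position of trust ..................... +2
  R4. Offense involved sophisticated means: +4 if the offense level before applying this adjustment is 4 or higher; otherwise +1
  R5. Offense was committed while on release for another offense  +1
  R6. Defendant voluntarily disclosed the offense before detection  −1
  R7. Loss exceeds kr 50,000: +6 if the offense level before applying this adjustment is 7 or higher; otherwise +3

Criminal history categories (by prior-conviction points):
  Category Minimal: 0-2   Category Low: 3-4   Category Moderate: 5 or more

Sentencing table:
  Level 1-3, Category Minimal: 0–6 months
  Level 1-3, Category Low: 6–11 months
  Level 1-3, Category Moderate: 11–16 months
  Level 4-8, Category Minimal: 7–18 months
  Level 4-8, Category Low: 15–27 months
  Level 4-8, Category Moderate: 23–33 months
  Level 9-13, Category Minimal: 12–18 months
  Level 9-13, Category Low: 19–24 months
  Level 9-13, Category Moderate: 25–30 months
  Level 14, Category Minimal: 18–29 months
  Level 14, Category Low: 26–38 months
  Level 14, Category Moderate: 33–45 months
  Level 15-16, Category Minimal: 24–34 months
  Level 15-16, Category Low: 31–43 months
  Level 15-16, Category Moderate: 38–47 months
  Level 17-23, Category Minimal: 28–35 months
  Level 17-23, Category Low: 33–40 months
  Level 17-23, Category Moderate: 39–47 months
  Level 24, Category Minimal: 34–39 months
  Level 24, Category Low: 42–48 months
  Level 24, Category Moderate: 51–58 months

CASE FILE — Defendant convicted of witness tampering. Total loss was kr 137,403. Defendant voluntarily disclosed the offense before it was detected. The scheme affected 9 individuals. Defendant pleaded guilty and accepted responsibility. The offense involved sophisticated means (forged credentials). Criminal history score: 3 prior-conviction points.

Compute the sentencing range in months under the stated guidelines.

Base offense level for witness tampering: 12.
R1 applies: 12 − 2 = 10.
R2 applies: 10 + 4 = 14.
R4 applies (level before this adjustment is 14 ≥ 4, so +4): 14 + 4 = 18.
R6 applies: 18 − 1 = 17.
R7 applies (level before this adjustment is 17 ≥ 7, so +6): 17 + 6 = 23.
Final offense level: 23.
Criminal history: 3 prior points → Category Low (3-4).
Level 23 falls in the 17-23 band.
Grid: Level 17-23 × Category Low = 33-40 months.

33-40 months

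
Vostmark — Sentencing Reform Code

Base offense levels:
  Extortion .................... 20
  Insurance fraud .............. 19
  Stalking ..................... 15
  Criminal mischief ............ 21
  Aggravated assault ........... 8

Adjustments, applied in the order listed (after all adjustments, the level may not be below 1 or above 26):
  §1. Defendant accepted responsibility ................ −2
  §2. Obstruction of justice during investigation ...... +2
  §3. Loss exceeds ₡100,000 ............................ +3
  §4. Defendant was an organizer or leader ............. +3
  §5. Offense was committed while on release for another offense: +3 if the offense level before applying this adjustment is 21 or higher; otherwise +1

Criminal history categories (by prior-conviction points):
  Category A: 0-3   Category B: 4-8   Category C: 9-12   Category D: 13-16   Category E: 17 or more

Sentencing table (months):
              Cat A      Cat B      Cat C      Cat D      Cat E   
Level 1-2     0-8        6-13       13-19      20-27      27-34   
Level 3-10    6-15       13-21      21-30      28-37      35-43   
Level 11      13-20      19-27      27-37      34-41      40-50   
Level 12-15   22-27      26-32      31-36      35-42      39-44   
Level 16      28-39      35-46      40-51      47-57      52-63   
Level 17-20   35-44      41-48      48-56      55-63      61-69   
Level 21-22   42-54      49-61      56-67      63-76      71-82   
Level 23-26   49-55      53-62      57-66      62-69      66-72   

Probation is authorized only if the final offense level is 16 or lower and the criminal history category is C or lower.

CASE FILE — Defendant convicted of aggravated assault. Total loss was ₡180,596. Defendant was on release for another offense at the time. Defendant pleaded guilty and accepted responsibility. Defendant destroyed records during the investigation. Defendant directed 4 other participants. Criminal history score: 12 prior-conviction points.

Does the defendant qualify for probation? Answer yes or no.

Base offense level for aggravated assault: 8.
§1 applies: 8 − 2 = 6.
§2 applies: 6 + 2 = 8.
§3 applies: 8 + 3 = 11.
§4 applies: 11 + 3 = 14.
§5 applies (level before this adjustment is 14 < 21, so +1): 14 + 1 = 15.
Final offense level: 15.
Criminal history: 12 prior points → Category C (9-12).
Level 15 falls in the 12-15 band.
Grid: Level 12-15 × Category C = 31-36 months.
Probation check: level 15 ≤ 16 and category C ≤ C → eligible.

Yes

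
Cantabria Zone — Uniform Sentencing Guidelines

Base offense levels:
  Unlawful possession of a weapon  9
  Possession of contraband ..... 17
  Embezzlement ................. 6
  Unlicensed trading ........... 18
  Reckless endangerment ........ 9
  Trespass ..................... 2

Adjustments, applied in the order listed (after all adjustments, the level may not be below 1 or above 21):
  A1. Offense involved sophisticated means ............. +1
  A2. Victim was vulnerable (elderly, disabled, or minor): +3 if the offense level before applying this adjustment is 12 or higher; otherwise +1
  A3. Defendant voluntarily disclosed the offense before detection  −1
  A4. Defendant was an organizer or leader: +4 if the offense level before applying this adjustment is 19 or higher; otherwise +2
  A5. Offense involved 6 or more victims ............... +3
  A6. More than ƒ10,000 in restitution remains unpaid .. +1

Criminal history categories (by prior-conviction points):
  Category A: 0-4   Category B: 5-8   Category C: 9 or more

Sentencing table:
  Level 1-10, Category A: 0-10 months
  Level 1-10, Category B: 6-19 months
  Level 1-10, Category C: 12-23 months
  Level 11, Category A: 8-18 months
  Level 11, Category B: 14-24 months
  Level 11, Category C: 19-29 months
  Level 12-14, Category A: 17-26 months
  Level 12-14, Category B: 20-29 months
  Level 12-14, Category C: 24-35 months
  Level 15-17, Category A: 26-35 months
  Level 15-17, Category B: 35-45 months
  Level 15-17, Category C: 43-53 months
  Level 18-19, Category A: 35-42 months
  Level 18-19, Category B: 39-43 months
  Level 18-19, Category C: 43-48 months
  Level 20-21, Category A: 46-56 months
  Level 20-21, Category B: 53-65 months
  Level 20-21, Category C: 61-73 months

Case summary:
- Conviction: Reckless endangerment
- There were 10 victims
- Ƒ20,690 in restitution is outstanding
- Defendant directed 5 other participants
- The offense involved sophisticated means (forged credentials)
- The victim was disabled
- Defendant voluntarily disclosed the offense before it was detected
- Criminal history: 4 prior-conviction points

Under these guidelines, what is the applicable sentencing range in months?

26-35 months

Base offense level for reckless endangerment: 9.
A1 applies: 9 + 1 = 10.
A2 applies (level before this adjustment is 10 < 12, so +1): 10 + 1 = 11.
A3 applies: 11 − 1 = 10.
A4 applies (level before this adjustment is 10 < 19, so +2): 10 + 2 = 12.
A5 applies: 12 + 3 = 15.
A6 applies: 15 + 1 = 16.
Final offense level: 16.
Criminal history: 4 prior points → Category A (0-4).
Level 16 falls in the 15-17 band.
Grid: Level 15-17 × Category A = 26-35 months.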